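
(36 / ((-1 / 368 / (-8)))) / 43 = 105984 / 43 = 2464.74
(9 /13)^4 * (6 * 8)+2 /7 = 2261618 /199927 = 11.31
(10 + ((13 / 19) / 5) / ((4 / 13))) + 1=4349 / 380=11.44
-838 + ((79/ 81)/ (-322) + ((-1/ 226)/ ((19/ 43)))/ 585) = -1525112544266/ 1819936755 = -838.00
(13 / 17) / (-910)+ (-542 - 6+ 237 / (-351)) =-76392167 / 139230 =-548.68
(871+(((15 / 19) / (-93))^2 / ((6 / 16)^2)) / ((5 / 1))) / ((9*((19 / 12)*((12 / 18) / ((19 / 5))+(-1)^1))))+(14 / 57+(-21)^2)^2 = 9520179215537 / 48915861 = 194623.56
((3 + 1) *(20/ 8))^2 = 100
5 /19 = 0.26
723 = 723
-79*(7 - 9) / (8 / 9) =711 / 4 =177.75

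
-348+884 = 536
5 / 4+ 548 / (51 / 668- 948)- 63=-157867867 / 2532852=-62.33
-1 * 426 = -426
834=834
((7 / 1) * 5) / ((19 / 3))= 105 / 19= 5.53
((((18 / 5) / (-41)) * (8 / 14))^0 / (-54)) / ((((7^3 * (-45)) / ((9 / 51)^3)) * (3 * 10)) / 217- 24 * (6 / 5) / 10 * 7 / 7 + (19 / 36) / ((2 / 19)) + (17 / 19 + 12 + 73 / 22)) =647900 / 13584147017583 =0.00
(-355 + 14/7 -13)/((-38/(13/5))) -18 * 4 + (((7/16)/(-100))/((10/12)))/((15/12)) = -4461399/95000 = -46.96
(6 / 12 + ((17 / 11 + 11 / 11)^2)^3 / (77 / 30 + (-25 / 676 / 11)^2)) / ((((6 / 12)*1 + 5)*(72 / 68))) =112838134731934727 / 6171309609599178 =18.28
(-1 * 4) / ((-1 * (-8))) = -1 / 2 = -0.50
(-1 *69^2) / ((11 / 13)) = -61893 / 11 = -5626.64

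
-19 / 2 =-9.50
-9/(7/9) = -81/7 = -11.57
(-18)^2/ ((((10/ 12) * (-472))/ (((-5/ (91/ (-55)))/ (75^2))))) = -297/ 671125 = -0.00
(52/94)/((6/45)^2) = 31.12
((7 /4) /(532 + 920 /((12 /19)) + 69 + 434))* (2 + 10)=63 /7475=0.01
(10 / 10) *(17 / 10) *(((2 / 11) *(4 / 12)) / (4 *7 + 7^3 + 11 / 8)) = 136 / 491535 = 0.00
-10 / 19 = -0.53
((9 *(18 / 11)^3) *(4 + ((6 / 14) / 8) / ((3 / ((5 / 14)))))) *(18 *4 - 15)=1174661757 / 130438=9005.52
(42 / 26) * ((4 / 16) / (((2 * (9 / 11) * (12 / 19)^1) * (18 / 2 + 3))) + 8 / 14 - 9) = -610249 / 44928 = -13.58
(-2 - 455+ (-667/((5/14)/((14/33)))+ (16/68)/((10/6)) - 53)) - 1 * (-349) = -2673653/2805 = -953.17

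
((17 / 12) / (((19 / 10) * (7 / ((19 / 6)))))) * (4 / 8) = 0.17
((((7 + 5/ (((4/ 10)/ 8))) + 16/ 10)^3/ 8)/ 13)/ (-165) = -53367669/ 715000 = -74.64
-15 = -15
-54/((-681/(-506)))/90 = -506/1135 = -0.45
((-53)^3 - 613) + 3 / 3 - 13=-149502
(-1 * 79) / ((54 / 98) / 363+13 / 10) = -4683910 / 77167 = -60.70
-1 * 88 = -88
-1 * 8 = -8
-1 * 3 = -3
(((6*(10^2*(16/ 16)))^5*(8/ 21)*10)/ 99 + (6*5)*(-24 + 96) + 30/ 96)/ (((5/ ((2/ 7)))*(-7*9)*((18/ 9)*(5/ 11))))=-737280000532301/ 246960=-2985422742.68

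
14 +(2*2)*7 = 42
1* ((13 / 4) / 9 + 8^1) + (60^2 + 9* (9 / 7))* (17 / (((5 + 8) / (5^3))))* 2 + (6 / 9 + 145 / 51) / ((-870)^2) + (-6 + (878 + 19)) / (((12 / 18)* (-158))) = 1180705.95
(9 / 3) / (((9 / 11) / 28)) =308 / 3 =102.67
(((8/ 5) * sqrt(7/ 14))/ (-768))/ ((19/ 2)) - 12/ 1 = -12 - sqrt(2)/ 9120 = -12.00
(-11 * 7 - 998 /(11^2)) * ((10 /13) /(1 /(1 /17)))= -103150 /26741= -3.86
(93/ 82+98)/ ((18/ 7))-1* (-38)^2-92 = -2210233/ 1476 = -1497.45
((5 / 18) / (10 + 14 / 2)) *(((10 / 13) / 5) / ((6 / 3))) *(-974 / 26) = -2435 / 51714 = -0.05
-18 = -18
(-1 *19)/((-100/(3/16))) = 0.04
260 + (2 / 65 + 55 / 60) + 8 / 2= 206659 / 780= 264.95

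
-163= -163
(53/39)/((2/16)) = 424/39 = 10.87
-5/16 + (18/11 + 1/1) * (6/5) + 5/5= 3389/880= 3.85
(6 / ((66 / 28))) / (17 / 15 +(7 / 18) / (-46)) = 2.26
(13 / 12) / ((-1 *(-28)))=13 / 336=0.04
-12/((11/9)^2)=-972/121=-8.03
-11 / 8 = -1.38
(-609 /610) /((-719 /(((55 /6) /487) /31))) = 2233 /2648557292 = 0.00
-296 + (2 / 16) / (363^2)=-312028991 / 1054152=-296.00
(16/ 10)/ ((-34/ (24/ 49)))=-96/ 4165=-0.02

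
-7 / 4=-1.75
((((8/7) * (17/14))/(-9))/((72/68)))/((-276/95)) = 27455/547722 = 0.05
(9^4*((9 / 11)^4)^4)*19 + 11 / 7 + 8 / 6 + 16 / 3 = 4858857821430112575452 / 964944327135015381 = 5035.38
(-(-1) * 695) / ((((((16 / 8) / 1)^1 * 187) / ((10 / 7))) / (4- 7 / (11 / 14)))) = -13.03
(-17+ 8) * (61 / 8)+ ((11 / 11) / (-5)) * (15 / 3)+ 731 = 5291 / 8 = 661.38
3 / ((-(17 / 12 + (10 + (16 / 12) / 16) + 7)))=-6 / 37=-0.16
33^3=35937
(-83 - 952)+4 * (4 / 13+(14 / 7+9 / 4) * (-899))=-212118 / 13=-16316.77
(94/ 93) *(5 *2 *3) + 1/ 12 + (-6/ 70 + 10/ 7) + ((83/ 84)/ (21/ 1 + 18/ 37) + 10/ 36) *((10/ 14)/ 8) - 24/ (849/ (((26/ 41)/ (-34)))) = 242227512543967/ 7622441403360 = 31.78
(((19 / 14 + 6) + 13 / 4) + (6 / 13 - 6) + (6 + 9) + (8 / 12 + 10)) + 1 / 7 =30.88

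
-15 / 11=-1.36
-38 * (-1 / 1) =38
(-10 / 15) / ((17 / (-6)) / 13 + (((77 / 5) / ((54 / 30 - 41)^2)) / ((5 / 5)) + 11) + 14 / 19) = -2711072 / 46883579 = -0.06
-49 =-49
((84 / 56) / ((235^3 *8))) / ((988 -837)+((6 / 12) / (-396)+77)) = 297 / 4686959556250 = 0.00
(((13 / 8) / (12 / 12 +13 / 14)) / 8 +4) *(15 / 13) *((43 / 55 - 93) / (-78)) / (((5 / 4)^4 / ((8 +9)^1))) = 1223346112 / 31370625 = 39.00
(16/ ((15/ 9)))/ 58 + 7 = 1039/ 145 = 7.17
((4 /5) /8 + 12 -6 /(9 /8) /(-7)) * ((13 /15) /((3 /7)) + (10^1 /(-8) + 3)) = 261997 /5400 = 48.52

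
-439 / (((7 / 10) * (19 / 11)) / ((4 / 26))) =-55.86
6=6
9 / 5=1.80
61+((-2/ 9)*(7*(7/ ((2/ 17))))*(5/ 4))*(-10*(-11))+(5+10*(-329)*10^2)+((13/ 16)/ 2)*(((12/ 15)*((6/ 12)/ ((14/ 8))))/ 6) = -341660.37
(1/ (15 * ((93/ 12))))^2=16/ 216225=0.00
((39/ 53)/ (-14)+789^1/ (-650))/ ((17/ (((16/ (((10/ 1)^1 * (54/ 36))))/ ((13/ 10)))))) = -1628768/ 26647075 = -0.06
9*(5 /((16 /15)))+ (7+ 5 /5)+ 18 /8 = 839 /16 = 52.44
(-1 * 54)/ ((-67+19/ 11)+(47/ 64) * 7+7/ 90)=0.90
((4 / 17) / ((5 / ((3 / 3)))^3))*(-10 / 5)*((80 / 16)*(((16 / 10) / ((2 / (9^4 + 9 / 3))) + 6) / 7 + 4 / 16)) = -12374 / 875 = -14.14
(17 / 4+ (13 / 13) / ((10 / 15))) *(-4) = -23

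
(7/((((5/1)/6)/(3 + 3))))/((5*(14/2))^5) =0.00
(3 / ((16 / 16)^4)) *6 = 18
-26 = -26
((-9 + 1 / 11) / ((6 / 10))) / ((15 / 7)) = -686 / 99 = -6.93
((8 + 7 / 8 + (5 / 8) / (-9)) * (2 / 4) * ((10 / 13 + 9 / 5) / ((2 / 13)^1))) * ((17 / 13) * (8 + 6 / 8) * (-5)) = -31498705 / 7488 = -4206.56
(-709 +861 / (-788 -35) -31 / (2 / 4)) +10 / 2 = -631279 / 823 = -767.05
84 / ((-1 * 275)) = -84 / 275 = -0.31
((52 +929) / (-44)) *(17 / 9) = -1853 / 44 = -42.11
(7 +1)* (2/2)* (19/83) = 152/83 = 1.83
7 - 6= 1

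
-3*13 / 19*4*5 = -780 / 19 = -41.05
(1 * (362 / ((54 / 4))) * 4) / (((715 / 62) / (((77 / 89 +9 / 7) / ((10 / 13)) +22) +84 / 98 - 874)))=-18979364608 / 2405403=-7890.31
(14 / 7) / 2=1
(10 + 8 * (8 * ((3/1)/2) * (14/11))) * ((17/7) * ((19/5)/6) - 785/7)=-16886029/1155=-14619.94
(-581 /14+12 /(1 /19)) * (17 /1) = 6341 /2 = 3170.50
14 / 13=1.08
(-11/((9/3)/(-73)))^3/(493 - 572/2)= 517781627/5589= 92642.98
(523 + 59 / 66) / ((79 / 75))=864425 / 1738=497.37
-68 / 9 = -7.56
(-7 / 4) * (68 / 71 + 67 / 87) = -74711 / 24708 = -3.02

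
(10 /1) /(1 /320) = 3200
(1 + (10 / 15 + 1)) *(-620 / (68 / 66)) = -27280 / 17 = -1604.71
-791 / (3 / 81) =-21357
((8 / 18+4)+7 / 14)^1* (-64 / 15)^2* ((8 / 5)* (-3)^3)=-1458176 / 375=-3888.47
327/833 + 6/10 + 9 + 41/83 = 3625142/345695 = 10.49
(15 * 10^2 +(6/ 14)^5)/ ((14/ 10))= 126053715/ 117649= 1071.44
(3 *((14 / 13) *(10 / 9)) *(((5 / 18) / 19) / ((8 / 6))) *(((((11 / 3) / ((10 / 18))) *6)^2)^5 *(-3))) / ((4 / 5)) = -27010877973596294101632 / 19296875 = -1399754000251143.99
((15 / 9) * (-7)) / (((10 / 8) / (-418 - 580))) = 27944 / 3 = 9314.67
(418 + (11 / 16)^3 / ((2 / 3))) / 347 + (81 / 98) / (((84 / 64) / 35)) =3238018121 / 139288576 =23.25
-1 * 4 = -4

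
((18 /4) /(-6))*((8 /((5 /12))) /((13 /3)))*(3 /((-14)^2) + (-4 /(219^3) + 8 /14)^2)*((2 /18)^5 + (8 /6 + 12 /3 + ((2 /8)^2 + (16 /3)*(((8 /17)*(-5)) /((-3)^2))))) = -475056005654009990767859 /104510955208700492426520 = -4.55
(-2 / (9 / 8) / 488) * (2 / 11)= -4 / 6039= -0.00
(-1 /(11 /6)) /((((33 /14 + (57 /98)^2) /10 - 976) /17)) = 9796080 /1030800683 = 0.01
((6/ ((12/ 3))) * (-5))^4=50625/ 16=3164.06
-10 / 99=-0.10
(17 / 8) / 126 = 17 / 1008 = 0.02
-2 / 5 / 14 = -1 / 35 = -0.03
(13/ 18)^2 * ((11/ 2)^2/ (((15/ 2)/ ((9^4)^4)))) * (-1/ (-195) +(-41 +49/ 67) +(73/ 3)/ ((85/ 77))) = -404517568440214636407/ 5695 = -71030301745428382.16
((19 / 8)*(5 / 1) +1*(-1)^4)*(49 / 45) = 5047 / 360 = 14.02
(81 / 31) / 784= 81 / 24304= 0.00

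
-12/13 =-0.92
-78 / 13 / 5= -6 / 5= -1.20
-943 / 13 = -72.54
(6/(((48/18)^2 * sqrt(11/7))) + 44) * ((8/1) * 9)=243 * sqrt(77)/44 + 3168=3216.46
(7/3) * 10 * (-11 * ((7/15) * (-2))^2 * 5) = -30184/27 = -1117.93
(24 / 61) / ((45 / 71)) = 568 / 915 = 0.62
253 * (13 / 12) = 3289 / 12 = 274.08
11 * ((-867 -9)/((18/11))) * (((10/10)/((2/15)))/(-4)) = 44165/4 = 11041.25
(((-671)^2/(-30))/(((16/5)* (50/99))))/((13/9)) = -6428.92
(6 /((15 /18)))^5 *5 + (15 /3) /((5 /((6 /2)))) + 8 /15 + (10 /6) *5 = 181420778 /1875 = 96757.75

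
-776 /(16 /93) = -9021 /2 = -4510.50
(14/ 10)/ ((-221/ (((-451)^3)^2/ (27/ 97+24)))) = -5713852505698046479/ 2602275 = -2195714329076.69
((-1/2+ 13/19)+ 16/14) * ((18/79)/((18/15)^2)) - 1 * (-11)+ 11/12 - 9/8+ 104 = 28999735/252168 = 115.00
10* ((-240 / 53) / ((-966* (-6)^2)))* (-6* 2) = -400 / 25599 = -0.02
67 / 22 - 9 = -131 / 22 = -5.95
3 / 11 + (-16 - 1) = -184 / 11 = -16.73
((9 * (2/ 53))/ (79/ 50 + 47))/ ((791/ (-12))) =-10800/ 101830967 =-0.00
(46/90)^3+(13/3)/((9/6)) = 275417/91125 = 3.02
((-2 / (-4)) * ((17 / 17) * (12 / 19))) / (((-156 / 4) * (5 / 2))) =-4 / 1235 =-0.00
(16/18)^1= 8/9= 0.89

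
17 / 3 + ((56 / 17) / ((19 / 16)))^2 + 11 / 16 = 14.05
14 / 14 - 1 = 0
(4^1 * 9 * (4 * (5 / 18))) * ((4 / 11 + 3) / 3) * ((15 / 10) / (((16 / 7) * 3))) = 1295 / 132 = 9.81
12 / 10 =6 / 5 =1.20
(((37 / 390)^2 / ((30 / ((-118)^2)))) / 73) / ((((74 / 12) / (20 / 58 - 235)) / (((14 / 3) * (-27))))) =2454098038 / 8944325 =274.37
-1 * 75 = -75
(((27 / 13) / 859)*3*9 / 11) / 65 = 729 / 7984405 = 0.00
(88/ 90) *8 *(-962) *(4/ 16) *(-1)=84656/ 45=1881.24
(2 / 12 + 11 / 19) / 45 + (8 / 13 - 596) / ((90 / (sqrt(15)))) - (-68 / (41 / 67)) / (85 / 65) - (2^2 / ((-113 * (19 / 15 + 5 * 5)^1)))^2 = 1771738044861601 / 20845895521986 - 86 * sqrt(15) / 13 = 59.37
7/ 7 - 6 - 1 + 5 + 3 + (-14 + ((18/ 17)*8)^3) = 2927028/ 4913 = 595.77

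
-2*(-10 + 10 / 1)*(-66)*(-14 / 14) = 0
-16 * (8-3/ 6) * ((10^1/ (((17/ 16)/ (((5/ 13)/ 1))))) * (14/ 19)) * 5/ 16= -420000/ 4199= -100.02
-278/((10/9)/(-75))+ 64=18829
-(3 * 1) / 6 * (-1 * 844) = 422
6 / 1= 6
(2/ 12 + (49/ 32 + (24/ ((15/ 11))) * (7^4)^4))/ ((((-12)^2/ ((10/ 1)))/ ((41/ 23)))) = 72406046796570.50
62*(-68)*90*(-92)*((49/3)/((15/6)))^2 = 7450245376/5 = 1490049075.20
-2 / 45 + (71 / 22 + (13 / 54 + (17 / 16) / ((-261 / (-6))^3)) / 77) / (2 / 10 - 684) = -85238482309 / 1733594752890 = -0.05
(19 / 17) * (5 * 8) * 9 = 6840 / 17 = 402.35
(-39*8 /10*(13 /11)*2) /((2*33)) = -1.12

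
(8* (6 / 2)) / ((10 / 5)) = 12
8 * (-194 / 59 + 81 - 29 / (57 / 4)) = 2036008 / 3363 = 605.41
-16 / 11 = -1.45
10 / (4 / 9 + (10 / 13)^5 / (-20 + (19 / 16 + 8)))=2890516005 / 121267378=23.84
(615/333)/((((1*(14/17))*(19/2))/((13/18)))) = 45305/265734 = 0.17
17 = 17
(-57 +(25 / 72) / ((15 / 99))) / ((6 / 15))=-6565 / 48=-136.77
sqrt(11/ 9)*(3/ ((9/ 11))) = 11*sqrt(11)/ 9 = 4.05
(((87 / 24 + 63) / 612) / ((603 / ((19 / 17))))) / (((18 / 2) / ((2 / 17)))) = 10127 / 3839450544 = 0.00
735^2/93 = 180075/31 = 5808.87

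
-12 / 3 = -4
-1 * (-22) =22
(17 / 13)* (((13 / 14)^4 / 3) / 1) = 37349 / 115248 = 0.32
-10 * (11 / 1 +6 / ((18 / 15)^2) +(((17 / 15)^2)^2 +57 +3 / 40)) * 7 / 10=-209482301 / 405000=-517.24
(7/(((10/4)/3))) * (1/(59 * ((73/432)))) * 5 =18144/4307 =4.21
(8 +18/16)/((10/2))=73/40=1.82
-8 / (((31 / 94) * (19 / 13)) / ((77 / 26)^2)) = -1114652 / 7657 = -145.57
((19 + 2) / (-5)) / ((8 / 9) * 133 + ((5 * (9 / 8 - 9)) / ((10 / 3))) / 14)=-6048 / 169025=-0.04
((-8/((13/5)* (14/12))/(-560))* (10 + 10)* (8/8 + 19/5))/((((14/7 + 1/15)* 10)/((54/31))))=23328/612157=0.04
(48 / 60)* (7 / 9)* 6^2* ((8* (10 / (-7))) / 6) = -128 / 3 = -42.67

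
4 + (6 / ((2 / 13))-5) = 38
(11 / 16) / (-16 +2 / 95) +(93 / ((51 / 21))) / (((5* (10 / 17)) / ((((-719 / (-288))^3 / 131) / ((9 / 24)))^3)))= 229646696908598630108861034289 / 619464845966151394632558182400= 0.37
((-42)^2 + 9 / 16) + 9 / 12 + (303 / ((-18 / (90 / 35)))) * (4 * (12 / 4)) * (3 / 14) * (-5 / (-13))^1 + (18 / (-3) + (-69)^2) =66018705 / 10192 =6477.50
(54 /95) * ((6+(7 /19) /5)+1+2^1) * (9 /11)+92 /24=4796917 /595650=8.05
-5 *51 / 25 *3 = -30.60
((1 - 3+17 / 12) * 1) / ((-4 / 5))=35 / 48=0.73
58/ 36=29/ 18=1.61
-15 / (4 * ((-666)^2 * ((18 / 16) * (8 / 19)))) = -95 / 5322672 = -0.00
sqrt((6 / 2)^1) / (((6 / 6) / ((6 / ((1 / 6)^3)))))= 1296 * sqrt(3)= 2244.74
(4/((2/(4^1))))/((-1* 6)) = -4/3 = -1.33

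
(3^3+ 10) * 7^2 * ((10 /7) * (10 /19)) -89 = 24209 /19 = 1274.16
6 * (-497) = -2982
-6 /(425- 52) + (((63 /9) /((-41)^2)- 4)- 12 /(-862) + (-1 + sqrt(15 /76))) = -1350672662 /270242603 + sqrt(285) /38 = -4.55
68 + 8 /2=72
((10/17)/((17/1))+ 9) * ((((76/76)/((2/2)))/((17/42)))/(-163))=-109662/800819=-0.14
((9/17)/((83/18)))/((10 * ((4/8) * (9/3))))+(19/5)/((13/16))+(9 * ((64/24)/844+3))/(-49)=3919059349/948241385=4.13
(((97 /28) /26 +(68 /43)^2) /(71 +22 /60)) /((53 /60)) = 797765625 /19092853507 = 0.04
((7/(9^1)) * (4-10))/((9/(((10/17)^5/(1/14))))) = -19600000/38336139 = -0.51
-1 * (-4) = 4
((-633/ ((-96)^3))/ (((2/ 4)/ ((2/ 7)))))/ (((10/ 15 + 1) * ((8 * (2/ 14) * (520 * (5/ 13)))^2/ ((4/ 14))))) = 211/ 157286400000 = 0.00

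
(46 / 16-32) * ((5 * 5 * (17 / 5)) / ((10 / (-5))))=19805 / 16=1237.81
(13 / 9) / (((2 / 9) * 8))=13 / 16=0.81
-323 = -323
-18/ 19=-0.95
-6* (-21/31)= 126/31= 4.06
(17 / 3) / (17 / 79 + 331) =1343 / 78498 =0.02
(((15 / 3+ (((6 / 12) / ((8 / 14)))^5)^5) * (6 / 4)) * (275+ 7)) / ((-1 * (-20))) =80469712916272254168777681 / 755578637259143234191360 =106.50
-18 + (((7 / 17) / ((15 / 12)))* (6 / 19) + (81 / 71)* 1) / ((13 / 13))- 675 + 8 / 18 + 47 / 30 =-1423610963 / 2063970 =-689.74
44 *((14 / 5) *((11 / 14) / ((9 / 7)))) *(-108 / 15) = -13552 / 25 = -542.08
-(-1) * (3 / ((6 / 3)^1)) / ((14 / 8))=6 / 7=0.86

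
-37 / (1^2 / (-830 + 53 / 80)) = 2454839 / 80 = 30685.49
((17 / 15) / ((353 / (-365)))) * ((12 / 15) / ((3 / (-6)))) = 9928 / 5295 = 1.87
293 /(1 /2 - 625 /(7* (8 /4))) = -6.64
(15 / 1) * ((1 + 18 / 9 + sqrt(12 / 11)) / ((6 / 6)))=30 * sqrt(33) / 11 + 45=60.67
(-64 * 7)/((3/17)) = -7616/3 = -2538.67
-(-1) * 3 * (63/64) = 189/64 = 2.95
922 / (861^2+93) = 461 / 370707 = 0.00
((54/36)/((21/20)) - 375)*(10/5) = -5230/7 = -747.14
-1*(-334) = 334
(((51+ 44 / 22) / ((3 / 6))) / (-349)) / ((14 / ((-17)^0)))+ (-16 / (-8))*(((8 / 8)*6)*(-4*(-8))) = 938059 / 2443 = 383.98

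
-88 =-88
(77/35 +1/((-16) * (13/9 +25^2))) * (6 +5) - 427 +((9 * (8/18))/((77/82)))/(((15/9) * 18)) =-402.66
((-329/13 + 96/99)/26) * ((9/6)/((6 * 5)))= -10441/223080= -0.05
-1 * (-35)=35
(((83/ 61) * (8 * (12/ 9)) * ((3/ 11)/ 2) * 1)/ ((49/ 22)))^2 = 7054336/ 8934121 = 0.79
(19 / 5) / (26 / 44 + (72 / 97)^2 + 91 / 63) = 35396658 / 24091295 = 1.47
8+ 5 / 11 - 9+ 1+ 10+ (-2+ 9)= 192 / 11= 17.45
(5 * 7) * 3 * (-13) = -1365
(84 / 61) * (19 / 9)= 532 / 183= 2.91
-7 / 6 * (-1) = 7 / 6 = 1.17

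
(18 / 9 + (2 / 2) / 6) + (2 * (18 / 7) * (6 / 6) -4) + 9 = 517 / 42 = 12.31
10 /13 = 0.77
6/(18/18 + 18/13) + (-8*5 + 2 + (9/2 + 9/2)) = -821/31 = -26.48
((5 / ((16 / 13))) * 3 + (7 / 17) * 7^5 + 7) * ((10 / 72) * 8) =3146005 / 408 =7710.80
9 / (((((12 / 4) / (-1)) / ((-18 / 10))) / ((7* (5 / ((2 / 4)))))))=378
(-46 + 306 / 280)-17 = -8667 / 140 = -61.91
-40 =-40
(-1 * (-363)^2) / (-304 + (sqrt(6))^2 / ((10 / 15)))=131769 / 295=446.67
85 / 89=0.96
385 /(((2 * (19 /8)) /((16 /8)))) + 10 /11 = 163.01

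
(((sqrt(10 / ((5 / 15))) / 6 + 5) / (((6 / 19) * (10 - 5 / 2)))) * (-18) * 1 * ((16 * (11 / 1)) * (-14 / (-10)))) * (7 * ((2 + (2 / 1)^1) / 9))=-1310848 / 45 - 655424 * sqrt(30) / 675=-34448.33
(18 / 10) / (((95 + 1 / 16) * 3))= 16 / 2535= 0.01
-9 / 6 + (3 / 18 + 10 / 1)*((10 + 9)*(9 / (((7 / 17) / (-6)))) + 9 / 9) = -531799 / 21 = -25323.76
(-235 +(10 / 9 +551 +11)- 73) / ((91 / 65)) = 1640 / 9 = 182.22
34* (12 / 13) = 408 / 13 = 31.38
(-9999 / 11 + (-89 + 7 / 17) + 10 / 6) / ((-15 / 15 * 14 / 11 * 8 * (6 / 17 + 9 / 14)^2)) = 16621682 / 168507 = 98.64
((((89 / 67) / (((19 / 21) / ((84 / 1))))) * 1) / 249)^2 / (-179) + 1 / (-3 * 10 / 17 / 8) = -4.53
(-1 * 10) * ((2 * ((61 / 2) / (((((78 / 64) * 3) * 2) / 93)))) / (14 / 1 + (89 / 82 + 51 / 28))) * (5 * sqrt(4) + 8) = -2084033280 / 252317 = -8259.58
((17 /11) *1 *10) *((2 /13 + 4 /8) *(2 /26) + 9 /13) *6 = 128010 /1859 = 68.86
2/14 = 1/7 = 0.14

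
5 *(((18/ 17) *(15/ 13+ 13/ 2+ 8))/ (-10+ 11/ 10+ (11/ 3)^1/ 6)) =-824175/ 82433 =-10.00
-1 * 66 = -66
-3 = -3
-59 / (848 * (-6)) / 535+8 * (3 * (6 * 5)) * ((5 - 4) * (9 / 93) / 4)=1469925029 / 84384480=17.42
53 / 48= 1.10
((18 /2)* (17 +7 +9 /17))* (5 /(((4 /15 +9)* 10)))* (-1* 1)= -405 /34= -11.91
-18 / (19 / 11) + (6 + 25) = 391 / 19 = 20.58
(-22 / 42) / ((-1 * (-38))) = -11 / 798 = -0.01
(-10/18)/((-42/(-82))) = -205/189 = -1.08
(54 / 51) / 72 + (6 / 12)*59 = 2007 / 68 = 29.51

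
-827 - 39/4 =-3347/4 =-836.75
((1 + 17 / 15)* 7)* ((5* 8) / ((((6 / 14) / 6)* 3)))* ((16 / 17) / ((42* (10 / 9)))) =14336 / 255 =56.22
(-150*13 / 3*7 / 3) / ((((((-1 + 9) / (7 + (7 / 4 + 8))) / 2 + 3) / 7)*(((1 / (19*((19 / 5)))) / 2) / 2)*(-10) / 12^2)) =422595264 / 31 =13632105.29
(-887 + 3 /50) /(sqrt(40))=-44347* sqrt(10) /1000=-140.24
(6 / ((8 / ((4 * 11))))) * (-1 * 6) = -198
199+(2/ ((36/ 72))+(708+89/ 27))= 24686/ 27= 914.30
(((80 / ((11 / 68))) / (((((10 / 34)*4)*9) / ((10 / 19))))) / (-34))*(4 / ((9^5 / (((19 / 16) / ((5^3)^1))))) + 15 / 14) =-1368864004 / 1767041325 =-0.77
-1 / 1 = -1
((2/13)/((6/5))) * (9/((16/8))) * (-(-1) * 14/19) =105/247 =0.43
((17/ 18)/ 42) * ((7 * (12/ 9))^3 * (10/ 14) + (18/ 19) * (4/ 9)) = 1267078/ 96957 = 13.07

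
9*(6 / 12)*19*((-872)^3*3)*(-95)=16156989008640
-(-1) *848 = 848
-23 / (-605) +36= 21803 / 605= 36.04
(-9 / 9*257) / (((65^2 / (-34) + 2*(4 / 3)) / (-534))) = -13998276 / 12403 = -1128.62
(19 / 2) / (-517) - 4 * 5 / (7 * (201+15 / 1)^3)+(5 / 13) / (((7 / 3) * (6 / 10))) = 30385479547 / 118531340928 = 0.26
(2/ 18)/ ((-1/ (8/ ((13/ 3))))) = -8/ 39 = -0.21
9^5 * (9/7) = 531441/7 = 75920.14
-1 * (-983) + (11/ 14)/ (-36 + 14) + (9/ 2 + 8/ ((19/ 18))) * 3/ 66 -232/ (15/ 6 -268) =984.39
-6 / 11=-0.55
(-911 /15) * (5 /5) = -911 /15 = -60.73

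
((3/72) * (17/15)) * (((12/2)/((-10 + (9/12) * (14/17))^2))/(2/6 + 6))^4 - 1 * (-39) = 2725050027562649070082545651/69873077628676573906558805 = 39.00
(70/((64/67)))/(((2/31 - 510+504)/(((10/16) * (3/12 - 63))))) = 91232225/188416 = 484.21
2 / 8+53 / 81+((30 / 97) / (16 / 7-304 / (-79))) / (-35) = 12031307 / 13325472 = 0.90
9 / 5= 1.80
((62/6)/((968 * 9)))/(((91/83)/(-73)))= -187829/2378376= -0.08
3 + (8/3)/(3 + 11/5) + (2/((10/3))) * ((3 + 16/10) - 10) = 266/975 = 0.27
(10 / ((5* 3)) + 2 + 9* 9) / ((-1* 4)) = -251 / 12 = -20.92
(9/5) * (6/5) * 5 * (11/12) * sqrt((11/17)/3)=33 * sqrt(561)/170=4.60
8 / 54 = 4 / 27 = 0.15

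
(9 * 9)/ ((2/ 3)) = 243/ 2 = 121.50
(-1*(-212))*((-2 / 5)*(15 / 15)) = -84.80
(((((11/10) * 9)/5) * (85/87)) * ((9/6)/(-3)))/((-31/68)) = 9537/4495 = 2.12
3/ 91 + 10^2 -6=8557/ 91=94.03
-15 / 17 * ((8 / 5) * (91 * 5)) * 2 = -21840 / 17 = -1284.71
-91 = -91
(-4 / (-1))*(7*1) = 28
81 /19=4.26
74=74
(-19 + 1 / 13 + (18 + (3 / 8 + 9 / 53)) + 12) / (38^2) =64059 / 7959328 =0.01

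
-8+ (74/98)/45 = -17603/2205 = -7.98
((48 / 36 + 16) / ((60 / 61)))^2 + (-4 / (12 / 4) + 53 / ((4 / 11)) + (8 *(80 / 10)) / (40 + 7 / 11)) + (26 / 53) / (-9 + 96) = 846884055623 / 1855005300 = 456.54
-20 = -20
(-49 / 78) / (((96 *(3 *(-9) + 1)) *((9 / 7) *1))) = 343 / 1752192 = 0.00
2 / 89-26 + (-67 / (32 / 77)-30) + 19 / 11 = -6750213 / 31328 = -215.47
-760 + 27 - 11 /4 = -2943 /4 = -735.75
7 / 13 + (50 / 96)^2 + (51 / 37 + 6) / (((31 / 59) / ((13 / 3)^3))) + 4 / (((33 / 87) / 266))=165797653501 / 41989376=3948.56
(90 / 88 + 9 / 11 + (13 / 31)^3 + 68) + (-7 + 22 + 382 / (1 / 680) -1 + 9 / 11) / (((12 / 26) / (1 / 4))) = 1107219946475 / 7864824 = 140781.27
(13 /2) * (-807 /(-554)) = 10491 /1108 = 9.47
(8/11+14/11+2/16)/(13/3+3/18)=17/36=0.47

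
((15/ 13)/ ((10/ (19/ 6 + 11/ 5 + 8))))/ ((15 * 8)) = 401/ 31200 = 0.01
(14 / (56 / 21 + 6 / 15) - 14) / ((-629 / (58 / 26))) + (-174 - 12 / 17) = -174.67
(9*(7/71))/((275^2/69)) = 4347/5369375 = 0.00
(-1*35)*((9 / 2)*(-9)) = 1417.50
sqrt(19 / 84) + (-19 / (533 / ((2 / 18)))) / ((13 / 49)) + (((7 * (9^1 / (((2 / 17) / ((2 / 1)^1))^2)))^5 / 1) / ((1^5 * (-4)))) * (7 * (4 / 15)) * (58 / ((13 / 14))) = -58319181344444162395768.71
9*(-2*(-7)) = 126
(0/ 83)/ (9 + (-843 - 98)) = 0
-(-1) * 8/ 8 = 1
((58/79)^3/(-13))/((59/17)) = -3316904/378160913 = -0.01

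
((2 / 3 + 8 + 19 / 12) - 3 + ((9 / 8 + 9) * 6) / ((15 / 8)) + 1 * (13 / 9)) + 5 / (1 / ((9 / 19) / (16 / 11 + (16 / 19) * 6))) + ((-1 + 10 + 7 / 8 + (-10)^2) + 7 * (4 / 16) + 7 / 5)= 1890877 / 12240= 154.48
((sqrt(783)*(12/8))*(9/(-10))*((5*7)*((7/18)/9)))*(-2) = 49*sqrt(87)/4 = 114.26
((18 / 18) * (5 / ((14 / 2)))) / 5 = 0.14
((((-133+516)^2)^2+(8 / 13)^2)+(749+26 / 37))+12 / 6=134549949697178 / 6253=21517663473.08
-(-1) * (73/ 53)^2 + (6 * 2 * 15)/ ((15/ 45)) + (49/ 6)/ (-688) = 6283458551/ 11595552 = 541.89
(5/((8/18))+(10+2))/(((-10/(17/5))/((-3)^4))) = -128061/200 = -640.30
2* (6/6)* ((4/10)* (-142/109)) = -568/545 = -1.04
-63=-63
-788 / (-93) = 788 / 93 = 8.47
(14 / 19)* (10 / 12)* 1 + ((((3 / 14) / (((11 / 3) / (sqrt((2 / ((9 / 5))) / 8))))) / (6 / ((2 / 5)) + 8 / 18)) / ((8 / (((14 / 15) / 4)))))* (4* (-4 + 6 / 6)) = 35 / 57 - 27* sqrt(5) / 122320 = 0.61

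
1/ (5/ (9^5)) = 59049/ 5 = 11809.80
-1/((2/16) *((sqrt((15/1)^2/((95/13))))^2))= -152/585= -0.26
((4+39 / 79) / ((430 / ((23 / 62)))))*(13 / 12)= 21229 / 5054736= 0.00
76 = 76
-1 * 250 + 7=-243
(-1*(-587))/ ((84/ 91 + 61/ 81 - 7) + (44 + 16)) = 618111/ 57574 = 10.74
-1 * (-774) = 774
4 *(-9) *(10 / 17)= -360 / 17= -21.18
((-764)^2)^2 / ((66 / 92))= 15672246939136 / 33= 474916573913.21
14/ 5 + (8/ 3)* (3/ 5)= 22/ 5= 4.40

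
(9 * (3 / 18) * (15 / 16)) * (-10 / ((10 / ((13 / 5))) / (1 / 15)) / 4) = -39 / 640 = -0.06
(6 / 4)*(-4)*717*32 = -137664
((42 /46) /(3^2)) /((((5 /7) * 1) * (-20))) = -49 /6900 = -0.01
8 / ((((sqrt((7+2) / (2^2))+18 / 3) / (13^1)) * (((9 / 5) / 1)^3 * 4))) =1300 / 2187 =0.59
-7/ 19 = -0.37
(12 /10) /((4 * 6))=1 /20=0.05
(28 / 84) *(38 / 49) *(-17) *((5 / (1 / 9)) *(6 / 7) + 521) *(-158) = 399800356 / 1029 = 388532.90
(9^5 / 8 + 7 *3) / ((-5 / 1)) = -59217 / 40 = -1480.42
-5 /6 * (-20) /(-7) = -50 /21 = -2.38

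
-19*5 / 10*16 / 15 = -152 / 15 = -10.13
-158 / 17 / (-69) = 158 / 1173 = 0.13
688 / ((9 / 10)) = 764.44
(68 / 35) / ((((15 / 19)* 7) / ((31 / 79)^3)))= 38489972 / 1811918325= 0.02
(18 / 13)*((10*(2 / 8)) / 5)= 9 / 13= 0.69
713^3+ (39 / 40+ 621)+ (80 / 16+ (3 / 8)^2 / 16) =1855834746797 / 5120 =362467723.98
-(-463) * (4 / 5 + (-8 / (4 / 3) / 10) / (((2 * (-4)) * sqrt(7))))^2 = 1389 * sqrt(7) / 175 + 3322951 / 11200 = 317.69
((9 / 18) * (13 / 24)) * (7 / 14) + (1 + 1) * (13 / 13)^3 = 205 / 96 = 2.14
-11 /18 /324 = -11 /5832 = -0.00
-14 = -14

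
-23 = -23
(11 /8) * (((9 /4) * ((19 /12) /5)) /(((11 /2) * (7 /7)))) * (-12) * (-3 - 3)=513 /40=12.82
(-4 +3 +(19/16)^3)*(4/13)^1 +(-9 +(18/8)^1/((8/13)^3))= 22959/26624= 0.86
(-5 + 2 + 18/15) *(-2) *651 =11718/5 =2343.60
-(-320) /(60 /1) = 16 /3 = 5.33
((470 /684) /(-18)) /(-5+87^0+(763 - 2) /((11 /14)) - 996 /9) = -2585 /57821256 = -0.00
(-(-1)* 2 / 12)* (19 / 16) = 0.20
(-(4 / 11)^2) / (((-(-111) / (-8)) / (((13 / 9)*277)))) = 460928 / 120879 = 3.81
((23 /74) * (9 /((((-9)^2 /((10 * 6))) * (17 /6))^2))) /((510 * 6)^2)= 46 /2252811933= 0.00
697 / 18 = 38.72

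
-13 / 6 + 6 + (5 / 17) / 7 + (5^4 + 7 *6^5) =39313465 / 714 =55060.88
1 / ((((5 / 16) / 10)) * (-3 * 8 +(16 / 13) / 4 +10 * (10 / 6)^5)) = 50544 / 165703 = 0.31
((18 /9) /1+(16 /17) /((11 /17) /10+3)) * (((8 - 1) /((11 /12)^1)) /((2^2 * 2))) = 12621 /5731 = 2.20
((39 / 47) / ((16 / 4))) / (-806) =-0.00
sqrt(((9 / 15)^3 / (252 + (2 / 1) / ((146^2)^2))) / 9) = 10658 * sqrt(1717525615710) / 1431271346425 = 0.01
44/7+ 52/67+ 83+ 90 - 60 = 56309/469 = 120.06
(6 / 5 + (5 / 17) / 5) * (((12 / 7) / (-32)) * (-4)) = 321 / 1190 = 0.27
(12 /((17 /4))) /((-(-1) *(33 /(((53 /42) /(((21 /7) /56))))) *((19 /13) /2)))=2.76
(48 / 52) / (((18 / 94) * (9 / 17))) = 3196 / 351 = 9.11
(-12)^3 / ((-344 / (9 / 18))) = 108 / 43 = 2.51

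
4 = 4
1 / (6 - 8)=-0.50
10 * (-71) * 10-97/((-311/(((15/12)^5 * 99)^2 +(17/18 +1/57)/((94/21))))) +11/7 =2780760291252271/130116747264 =21371.27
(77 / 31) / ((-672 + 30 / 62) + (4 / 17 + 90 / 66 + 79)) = -14399 / 3425547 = -0.00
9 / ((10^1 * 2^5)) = 9 / 320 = 0.03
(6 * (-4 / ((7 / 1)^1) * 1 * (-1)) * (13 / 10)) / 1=156 / 35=4.46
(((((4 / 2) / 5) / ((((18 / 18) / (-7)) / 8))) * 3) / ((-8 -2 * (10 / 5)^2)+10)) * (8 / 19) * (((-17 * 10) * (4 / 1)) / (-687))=4.67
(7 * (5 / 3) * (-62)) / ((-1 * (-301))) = -310 / 129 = -2.40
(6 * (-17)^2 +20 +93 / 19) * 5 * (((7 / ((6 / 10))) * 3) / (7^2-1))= 5848325 / 912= 6412.64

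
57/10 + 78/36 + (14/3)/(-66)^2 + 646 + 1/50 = 53406281/81675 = 653.89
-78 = -78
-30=-30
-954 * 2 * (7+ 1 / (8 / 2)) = -13833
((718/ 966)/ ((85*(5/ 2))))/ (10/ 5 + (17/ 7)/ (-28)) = 20104/ 10996875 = 0.00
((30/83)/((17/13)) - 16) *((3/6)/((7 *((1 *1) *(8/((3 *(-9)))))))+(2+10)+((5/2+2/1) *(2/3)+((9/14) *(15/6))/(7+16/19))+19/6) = -10068971891/35320152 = -285.08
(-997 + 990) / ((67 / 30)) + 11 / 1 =527 / 67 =7.87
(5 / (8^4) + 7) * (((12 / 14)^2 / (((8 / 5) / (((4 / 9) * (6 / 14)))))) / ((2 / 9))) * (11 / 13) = 42585345 / 18264064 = 2.33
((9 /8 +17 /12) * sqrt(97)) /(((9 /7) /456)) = 8113 * sqrt(97) /9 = 8878.20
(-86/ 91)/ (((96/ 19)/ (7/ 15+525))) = -459971/ 4680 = -98.28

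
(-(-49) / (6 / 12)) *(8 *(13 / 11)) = 10192 / 11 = 926.55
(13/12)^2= 169/144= 1.17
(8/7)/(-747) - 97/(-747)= 671/5229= 0.13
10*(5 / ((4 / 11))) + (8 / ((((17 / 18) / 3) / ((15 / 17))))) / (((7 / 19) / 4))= 1541285 / 4046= 380.94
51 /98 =0.52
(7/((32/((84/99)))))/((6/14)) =343/792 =0.43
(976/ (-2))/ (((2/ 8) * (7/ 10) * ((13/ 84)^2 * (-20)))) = 983808/ 169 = 5821.35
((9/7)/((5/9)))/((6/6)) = 81/35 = 2.31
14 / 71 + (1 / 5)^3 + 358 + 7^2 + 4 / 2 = 3631696 / 8875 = 409.21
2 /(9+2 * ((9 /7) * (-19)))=-14 /279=-0.05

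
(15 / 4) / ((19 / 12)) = 45 / 19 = 2.37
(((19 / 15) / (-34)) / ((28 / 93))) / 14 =-589 / 66640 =-0.01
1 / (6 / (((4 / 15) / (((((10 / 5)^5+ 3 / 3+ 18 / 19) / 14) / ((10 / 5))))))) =1064 / 29025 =0.04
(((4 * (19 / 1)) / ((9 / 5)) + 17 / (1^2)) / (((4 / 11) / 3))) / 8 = 61.07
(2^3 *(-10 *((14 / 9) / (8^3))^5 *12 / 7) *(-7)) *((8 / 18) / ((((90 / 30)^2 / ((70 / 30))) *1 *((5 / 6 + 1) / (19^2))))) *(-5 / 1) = -1061782225 / 37661608293433344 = -0.00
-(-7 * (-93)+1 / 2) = -1303 / 2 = -651.50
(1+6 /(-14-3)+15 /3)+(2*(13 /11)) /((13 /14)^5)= 9.07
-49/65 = -0.75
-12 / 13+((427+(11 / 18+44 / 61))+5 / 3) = 6124631 / 14274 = 429.08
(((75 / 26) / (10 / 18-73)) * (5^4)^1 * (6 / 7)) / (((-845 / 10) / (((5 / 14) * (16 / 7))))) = 25312500 / 122832073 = 0.21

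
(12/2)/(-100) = -0.06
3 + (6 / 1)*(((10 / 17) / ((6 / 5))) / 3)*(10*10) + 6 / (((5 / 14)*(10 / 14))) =158813 / 1275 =124.56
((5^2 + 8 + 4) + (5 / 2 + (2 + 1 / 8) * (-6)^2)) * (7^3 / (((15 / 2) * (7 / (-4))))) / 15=-45472 / 225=-202.10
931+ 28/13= 12131/13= 933.15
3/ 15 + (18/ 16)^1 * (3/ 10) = 0.54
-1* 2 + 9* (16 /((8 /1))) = 16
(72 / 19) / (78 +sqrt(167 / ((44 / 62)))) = 123552 / 2444749 - 72* sqrt(113894) / 2444749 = 0.04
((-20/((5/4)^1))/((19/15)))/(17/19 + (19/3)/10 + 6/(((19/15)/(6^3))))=-7200/584071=-0.01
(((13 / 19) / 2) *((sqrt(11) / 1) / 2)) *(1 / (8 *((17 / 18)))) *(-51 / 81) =-13 *sqrt(11) / 912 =-0.05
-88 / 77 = -8 / 7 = -1.14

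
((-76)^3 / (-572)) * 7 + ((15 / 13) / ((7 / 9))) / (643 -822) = 962563139 / 179179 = 5372.08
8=8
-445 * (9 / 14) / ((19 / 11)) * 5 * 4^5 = -112780800 / 133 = -847975.94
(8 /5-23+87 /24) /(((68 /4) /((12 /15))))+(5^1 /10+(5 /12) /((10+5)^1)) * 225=200453 /1700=117.91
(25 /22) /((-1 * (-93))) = 0.01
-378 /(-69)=126 /23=5.48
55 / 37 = 1.49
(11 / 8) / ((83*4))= 11 / 2656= 0.00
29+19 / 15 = 454 / 15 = 30.27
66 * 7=462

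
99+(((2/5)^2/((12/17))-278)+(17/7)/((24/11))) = -746173/4200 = -177.66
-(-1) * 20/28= 5/7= 0.71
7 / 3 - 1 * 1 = 4 / 3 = 1.33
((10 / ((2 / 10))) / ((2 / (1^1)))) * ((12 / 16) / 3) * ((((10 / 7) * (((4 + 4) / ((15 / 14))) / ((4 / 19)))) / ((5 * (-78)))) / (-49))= 95 / 5733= 0.02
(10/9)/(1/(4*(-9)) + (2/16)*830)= 20/1867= 0.01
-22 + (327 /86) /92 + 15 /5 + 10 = -70881 /7912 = -8.96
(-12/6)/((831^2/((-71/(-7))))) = -142/4833927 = -0.00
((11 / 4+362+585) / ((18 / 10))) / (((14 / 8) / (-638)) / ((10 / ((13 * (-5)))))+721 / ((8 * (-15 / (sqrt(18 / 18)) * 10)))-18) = -302970250 / 10670361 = -28.39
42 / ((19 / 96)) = 212.21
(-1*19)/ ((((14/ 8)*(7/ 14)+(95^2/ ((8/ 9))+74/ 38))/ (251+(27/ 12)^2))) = -1479017/ 3087408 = -0.48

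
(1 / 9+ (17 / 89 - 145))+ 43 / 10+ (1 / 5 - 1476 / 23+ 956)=27694493 / 36846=751.63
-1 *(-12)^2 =-144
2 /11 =0.18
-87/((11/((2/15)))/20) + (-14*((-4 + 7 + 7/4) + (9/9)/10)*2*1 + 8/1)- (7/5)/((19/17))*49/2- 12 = -400403/2090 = -191.58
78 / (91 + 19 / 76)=312 / 365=0.85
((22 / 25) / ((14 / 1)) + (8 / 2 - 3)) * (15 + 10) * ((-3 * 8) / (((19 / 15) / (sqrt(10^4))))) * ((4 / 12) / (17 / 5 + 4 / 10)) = -11160000 / 2527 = -4416.30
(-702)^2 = 492804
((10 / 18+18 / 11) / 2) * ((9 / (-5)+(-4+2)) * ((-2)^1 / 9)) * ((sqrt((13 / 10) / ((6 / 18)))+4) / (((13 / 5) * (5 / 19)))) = 78337 * sqrt(390) / 579150+313348 / 57915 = 8.08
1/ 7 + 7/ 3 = 52/ 21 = 2.48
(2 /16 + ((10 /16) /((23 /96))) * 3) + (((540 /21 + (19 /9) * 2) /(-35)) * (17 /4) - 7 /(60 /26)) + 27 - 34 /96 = 22662253 /811440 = 27.93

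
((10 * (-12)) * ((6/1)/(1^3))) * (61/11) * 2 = -87840/11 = -7985.45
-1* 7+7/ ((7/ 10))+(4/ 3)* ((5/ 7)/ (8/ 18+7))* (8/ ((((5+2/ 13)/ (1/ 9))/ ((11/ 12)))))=3.02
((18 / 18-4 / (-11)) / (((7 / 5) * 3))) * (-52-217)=-87.34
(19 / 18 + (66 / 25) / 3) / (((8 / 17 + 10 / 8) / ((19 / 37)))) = 0.58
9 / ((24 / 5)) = 15 / 8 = 1.88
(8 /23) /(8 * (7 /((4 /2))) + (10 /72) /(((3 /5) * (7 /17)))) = 6048 /496639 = 0.01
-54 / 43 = -1.26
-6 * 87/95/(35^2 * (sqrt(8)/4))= -522 * sqrt(2)/116375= -0.01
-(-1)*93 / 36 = 31 / 12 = 2.58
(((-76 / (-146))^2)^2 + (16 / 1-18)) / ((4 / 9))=-246201057 / 56796482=-4.33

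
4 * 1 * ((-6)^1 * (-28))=672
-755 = -755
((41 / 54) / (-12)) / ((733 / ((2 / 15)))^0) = -41 / 648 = -0.06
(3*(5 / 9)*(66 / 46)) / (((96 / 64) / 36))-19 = 883 / 23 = 38.39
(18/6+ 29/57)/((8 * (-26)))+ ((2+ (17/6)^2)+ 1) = 97909/8892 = 11.01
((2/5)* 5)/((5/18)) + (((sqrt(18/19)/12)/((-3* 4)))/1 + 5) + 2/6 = 188/15 - sqrt(38)/912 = 12.53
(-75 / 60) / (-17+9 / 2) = 1 / 10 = 0.10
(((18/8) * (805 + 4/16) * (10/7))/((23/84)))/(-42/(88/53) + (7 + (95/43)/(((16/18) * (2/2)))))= -164541564/275195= -597.91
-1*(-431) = 431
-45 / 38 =-1.18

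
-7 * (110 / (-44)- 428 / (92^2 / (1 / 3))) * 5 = 88.09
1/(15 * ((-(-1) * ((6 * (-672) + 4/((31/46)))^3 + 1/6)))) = -59582/58324164507514405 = -0.00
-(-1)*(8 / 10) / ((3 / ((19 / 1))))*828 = 20976 / 5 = 4195.20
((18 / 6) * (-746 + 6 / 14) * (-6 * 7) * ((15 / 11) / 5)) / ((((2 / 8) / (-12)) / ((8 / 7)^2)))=-865769472 / 539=-1606251.34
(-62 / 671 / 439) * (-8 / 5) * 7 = 0.00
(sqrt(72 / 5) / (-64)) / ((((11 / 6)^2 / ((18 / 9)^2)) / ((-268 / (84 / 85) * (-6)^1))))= -30753 * sqrt(10) / 847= -114.82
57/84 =19/28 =0.68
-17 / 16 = -1.06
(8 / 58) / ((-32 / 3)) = -3 / 232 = -0.01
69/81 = 23/27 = 0.85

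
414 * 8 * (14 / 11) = 4215.27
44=44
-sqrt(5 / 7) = -sqrt(35) / 7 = -0.85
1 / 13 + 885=885.08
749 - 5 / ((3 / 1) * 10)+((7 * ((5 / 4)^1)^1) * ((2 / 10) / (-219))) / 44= 28863025 / 38544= 748.83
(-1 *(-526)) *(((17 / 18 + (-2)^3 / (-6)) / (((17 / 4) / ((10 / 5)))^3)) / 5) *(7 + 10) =5520896 / 13005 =424.52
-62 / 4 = -31 / 2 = -15.50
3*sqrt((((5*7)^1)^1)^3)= 105*sqrt(35)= 621.19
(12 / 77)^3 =1728 / 456533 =0.00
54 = 54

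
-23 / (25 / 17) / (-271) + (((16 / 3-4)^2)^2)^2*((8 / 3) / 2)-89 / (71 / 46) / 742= 13.30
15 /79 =0.19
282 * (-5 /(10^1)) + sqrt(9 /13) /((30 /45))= -141 + 9 * sqrt(13) /26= -139.75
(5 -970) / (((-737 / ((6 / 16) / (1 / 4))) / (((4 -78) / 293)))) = -107115 / 215941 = -0.50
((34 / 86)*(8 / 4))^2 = 1156 / 1849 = 0.63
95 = 95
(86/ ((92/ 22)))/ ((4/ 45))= 21285/ 92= 231.36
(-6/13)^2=0.21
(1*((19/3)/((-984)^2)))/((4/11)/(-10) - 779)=-1045/124460594496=-0.00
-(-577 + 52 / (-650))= 14427 / 25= 577.08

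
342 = 342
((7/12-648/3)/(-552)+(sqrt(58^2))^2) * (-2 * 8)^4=45641156608/207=220488679.27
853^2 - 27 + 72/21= 5093098/7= 727585.43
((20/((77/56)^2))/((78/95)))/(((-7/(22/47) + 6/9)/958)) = -116492800/134849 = -863.88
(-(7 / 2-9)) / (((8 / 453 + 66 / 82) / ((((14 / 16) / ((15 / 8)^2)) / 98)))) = 136202 / 8020425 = 0.02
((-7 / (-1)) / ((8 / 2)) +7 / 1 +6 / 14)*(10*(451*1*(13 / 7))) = 7533955 / 98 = 76877.09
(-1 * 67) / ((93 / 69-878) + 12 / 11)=16951 / 221517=0.08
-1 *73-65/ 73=-5394/ 73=-73.89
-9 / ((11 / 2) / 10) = -180 / 11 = -16.36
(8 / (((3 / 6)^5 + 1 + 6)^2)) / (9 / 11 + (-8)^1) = -90112 / 3999375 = -0.02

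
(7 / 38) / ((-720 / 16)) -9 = -15397 / 1710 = -9.00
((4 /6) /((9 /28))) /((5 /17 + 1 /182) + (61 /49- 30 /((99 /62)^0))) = -1212848 /16639803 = -0.07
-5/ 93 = -0.05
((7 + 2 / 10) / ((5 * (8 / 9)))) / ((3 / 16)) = 216 / 25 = 8.64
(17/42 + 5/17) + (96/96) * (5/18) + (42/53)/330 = 3056587/3121965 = 0.98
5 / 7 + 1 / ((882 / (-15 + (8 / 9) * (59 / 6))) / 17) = 14137 / 23814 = 0.59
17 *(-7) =-119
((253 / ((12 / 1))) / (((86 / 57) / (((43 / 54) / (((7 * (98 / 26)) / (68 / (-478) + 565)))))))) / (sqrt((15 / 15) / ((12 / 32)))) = 8436347491 * sqrt(6) / 141656256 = 145.88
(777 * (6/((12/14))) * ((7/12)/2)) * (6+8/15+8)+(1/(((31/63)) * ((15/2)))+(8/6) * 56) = 23130.25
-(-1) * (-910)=-910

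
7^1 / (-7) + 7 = 6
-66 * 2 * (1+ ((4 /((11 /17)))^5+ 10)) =-17468461548 /14641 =-1193119.43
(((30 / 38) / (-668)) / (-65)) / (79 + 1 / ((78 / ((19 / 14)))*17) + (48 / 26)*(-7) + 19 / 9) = 3213 / 12049737205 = 0.00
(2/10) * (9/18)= 1/10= 0.10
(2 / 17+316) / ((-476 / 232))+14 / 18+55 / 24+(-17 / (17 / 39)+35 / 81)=-248511485 / 1310904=-189.57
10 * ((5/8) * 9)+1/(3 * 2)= 677/12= 56.42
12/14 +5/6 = 71/42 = 1.69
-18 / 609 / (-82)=3 / 8323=0.00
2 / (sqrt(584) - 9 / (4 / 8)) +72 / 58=sqrt(146) / 65 +2601 / 1885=1.57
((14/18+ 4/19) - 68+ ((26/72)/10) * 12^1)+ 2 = -110429/1710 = -64.58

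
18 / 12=3 / 2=1.50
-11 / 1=-11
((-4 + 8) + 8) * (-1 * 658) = -7896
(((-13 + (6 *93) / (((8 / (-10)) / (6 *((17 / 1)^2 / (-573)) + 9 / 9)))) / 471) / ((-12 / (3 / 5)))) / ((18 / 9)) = -3407 / 45840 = -0.07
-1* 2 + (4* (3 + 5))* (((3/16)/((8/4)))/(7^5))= -33611/16807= -2.00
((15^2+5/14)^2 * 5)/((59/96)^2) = 114670368000/170569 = 672281.41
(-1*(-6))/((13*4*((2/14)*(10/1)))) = 21/260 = 0.08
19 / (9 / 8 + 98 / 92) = 8.67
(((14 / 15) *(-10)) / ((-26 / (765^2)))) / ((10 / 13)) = 273105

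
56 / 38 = 28 / 19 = 1.47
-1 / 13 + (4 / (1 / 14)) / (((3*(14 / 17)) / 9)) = 2651 / 13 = 203.92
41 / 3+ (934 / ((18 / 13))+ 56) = 6698 / 9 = 744.22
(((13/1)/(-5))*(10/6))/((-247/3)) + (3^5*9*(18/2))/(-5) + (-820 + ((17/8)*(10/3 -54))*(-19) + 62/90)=-2317214/855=-2710.19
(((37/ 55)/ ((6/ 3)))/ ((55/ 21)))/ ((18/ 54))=0.39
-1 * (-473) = 473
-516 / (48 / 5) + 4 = -199 / 4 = -49.75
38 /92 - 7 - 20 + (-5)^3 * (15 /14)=-25843 /161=-160.52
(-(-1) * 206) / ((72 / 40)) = 1030 / 9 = 114.44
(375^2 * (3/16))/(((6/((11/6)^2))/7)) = 13234375/128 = 103393.55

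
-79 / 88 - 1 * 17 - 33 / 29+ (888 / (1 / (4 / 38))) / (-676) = -19.17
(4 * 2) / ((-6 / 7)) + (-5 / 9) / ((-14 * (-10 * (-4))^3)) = -15052799 / 1612800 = -9.33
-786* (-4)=3144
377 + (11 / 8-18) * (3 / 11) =32777 / 88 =372.47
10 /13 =0.77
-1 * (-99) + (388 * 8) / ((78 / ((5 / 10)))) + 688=31469 / 39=806.90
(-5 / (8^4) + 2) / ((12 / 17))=46393 / 16384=2.83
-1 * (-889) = 889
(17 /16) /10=0.11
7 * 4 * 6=168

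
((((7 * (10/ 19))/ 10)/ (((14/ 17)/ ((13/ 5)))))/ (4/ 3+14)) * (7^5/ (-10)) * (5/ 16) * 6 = -33429123/ 139840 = -239.05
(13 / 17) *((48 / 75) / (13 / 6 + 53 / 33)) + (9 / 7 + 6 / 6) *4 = 2289632 / 246925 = 9.27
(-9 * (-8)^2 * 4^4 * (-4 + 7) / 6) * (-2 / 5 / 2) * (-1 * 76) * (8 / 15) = -14942208 / 25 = -597688.32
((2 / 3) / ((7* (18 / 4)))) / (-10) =-2 / 945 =-0.00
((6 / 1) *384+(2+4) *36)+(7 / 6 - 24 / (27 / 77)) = 44149 / 18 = 2452.72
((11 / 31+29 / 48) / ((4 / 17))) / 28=0.15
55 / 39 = 1.41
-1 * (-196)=196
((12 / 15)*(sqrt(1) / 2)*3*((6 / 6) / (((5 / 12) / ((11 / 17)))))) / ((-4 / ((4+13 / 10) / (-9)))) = 0.27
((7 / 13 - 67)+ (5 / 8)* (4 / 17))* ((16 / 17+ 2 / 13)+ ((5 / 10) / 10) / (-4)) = -560983229 / 7814560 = -71.79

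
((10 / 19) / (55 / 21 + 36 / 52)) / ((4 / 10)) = 0.40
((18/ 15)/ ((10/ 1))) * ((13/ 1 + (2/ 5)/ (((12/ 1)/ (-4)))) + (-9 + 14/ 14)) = 73/ 125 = 0.58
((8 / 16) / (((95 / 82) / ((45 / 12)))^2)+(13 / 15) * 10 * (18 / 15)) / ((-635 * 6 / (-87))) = 6548809 / 18338800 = 0.36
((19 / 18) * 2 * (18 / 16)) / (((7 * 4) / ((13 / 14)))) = 247 / 3136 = 0.08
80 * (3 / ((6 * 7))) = 5.71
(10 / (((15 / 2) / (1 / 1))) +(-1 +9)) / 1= 28 / 3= 9.33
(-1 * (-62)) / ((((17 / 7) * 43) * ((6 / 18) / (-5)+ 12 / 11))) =71610 / 123539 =0.58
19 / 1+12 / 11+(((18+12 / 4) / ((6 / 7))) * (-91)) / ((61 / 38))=-918450 / 671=-1368.78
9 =9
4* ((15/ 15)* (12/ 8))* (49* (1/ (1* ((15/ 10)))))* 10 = 1960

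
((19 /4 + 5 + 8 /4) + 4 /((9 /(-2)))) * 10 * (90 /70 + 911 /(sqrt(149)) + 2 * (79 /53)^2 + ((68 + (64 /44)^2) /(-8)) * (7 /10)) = 8061.79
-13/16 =-0.81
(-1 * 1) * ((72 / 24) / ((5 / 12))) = -36 / 5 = -7.20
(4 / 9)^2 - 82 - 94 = -14240 / 81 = -175.80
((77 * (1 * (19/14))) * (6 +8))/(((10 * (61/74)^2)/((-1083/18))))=-723027767/55815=-12954.00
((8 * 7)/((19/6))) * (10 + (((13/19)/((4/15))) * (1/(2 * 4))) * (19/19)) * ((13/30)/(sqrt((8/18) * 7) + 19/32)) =-8222760/483037 + 175418880 * sqrt(7)/9177703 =33.55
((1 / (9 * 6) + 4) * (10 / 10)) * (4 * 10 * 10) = 43400 / 27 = 1607.41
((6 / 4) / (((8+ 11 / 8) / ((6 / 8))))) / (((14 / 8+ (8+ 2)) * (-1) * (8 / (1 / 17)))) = -3 / 39950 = -0.00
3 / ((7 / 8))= 24 / 7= 3.43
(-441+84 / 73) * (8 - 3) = -2199.25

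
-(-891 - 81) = 972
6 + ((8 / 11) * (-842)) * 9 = -60558 / 11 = -5505.27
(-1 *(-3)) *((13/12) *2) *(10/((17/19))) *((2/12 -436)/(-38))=169975/204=833.21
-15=-15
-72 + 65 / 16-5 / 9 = -9863 / 144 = -68.49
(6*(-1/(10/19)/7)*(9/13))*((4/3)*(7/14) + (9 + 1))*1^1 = -5472/455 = -12.03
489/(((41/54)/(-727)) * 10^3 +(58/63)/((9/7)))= -28795743/19334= -1489.38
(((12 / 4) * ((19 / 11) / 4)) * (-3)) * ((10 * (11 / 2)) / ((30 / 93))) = -5301 / 8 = -662.62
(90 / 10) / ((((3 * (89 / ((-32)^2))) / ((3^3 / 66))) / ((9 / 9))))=13824 / 979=14.12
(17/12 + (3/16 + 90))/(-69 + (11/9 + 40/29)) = -382539/277280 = -1.38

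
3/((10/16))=4.80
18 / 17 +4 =86 / 17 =5.06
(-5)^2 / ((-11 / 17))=-425 / 11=-38.64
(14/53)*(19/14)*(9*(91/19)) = 819/53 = 15.45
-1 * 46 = -46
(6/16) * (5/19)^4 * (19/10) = 375/109744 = 0.00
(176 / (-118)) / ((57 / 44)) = -3872 / 3363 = -1.15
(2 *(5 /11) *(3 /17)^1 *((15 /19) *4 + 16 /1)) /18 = 1820 /10659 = 0.17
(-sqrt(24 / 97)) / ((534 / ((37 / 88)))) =-37 * sqrt(582) / 2279112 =-0.00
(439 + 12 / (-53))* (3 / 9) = 23255 / 159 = 146.26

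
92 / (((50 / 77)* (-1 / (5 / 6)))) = -1771 / 15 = -118.07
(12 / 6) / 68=1 / 34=0.03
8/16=1/2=0.50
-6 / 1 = -6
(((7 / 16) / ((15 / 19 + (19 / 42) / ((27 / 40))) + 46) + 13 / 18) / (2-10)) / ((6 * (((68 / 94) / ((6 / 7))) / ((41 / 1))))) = -103773056437 / 140181527808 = -0.74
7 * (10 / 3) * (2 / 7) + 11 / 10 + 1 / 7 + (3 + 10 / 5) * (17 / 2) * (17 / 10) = 33667 / 420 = 80.16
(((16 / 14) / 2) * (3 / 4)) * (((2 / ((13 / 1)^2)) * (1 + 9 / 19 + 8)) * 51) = 55080 / 22477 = 2.45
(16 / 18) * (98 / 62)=392 / 279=1.41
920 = 920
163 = 163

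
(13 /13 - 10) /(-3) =3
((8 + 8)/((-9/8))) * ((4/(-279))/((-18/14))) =-3584/22599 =-0.16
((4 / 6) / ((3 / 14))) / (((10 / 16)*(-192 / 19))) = -133 / 270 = -0.49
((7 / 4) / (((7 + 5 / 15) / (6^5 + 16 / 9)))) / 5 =12250 / 33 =371.21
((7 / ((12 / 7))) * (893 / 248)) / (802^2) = 43757 / 1914175104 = 0.00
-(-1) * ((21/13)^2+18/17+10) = 39269/2873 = 13.67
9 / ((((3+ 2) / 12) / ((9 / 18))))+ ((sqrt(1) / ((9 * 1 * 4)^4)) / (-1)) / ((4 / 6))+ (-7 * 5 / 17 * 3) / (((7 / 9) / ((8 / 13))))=7316406191 / 1237317120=5.91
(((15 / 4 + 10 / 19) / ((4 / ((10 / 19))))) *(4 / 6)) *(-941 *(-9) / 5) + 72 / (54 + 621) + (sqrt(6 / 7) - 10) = sqrt(42) / 7 + 67739177 / 108300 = 626.40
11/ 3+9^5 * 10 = 1771481/ 3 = 590493.67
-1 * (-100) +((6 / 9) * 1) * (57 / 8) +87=191.75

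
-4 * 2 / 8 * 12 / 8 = -3 / 2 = -1.50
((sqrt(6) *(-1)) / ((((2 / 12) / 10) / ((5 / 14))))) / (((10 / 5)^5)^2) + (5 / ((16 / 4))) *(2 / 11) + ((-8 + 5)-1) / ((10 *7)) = 131 / 770-75 *sqrt(6) / 3584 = 0.12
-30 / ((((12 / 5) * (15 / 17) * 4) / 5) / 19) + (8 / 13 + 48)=-89807 / 312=-287.84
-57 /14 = -4.07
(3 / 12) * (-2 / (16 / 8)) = -1 / 4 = -0.25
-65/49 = -1.33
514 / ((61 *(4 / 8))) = 1028 / 61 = 16.85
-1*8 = -8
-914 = -914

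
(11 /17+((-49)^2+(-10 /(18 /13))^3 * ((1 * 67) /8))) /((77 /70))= -373444895 /545292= -684.85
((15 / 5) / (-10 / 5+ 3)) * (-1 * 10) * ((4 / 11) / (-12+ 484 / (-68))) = 408 / 715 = 0.57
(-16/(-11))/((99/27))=48/121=0.40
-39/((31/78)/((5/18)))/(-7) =845/217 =3.89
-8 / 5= -1.60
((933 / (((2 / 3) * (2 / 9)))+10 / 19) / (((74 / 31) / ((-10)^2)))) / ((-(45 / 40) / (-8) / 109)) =34971298400 / 171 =204510516.96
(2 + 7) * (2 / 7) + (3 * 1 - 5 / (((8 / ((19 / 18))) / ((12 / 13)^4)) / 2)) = 922359 / 199927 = 4.61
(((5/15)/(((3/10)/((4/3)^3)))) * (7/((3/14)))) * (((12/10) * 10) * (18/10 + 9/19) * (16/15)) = 6422528/2565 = 2503.91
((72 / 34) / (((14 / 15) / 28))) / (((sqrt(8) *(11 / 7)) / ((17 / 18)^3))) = 10115 *sqrt(2) / 1188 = 12.04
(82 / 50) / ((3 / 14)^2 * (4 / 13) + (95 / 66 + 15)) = 1723722 / 17293475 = 0.10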